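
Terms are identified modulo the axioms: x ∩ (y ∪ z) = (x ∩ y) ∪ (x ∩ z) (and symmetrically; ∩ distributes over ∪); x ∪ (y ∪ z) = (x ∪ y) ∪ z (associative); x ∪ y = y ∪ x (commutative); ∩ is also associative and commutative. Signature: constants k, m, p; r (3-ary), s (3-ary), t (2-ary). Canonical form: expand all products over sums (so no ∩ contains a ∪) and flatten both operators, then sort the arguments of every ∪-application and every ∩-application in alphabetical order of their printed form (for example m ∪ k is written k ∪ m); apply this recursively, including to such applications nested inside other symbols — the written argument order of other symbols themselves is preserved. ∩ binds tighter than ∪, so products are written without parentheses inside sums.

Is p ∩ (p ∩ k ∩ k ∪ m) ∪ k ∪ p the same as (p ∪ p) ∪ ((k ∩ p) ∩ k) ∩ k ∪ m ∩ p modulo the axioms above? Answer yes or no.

Left:  p ∩ (p ∩ k ∩ k ∪ m) ∪ k ∪ p
  Distribute:  k ∩ k ∩ p ∩ p ∪ m ∩ p ∪ k ∪ p
  Sort arguments:  k ∪ k ∩ k ∩ p ∩ p ∪ m ∩ p ∪ p
Right:  (p ∪ p) ∪ ((k ∩ p) ∩ k) ∩ k ∪ m ∩ p
  Flatten:  p ∪ p ∪ k ∩ k ∩ k ∩ p ∪ m ∩ p
  Sort:  k ∩ k ∩ k ∩ p ∪ m ∩ p ∪ p ∪ p

Answer: no — k ∪ k ∩ k ∩ p ∩ p ∪ m ∩ p ∪ p vs k ∩ k ∩ k ∩ p ∪ m ∩ p ∪ p ∪ p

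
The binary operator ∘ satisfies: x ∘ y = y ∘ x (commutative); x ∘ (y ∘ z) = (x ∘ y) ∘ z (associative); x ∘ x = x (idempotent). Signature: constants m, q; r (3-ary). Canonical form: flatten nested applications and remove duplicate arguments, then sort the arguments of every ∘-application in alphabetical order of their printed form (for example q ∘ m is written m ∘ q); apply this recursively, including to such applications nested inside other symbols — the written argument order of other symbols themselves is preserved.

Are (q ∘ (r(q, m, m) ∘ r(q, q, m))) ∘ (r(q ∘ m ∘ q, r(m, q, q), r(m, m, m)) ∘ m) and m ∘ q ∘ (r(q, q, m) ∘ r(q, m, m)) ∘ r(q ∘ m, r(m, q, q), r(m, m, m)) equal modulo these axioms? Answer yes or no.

Left:  (q ∘ (r(q, m, m) ∘ r(q, q, m))) ∘ (r(q ∘ m ∘ q, r(m, q, q), r(m, m, m)) ∘ m)
  Flatten:  q ∘ r(q, m, m) ∘ r(q, q, m) ∘ r(q ∘ m ∘ q, r(m, q, q), r(m, m, m)) ∘ m
  Inside:  r(q ∘ m ∘ q, r(m, q, q), r(m, m, m))  →  r(m ∘ q, r(m, q, q), r(m, m, m))
  Sort:  m ∘ q ∘ r(m ∘ q, r(m, q, q), r(m, m, m)) ∘ r(q, m, m) ∘ r(q, q, m)
Right:  m ∘ q ∘ (r(q, q, m) ∘ r(q, m, m)) ∘ r(q ∘ m, r(m, q, q), r(m, m, m))
  Flatten:  m ∘ q ∘ r(q, q, m) ∘ r(q, m, m) ∘ r(q ∘ m, r(m, q, q), r(m, m, m))
  Inside:  r(q ∘ m, r(m, q, q), r(m, m, m))  →  r(m ∘ q, r(m, q, q), r(m, m, m))
  Sort arguments:  m ∘ q ∘ r(m ∘ q, r(m, q, q), r(m, m, m)) ∘ r(q, m, m) ∘ r(q, q, m)

Answer: yes — both canonical forms are m ∘ q ∘ r(m ∘ q, r(m, q, q), r(m, m, m)) ∘ r(q, m, m) ∘ r(q, q, m)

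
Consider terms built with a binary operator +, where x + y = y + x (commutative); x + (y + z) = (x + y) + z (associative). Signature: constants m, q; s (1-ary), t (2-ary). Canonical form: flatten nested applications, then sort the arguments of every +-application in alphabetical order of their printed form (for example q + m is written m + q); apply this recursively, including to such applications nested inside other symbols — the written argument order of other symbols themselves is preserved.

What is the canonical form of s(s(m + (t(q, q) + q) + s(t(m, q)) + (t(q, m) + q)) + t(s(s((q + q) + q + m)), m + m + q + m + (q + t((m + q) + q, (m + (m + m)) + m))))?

Focus inside:  s(m + (t(q, q) + q) + s(t(m, q)) + (t(q, m) + q)) + t(s(s((q + q) + q + m)), m + m + q + m + (q + t((m + q) + q, (m + (m + m)) + m)))
Simplify inside:  s(m + (t(q, q) + q) + s(t(m, q)) + (t(q, m) + q))  →  s(m + q + q + s(t(m, q)) + t(q, m) + t(q, q))
Simplify inside:  t(s(s((q + q) + q + m)), m + m + q + m + (q + t((m + q) + q, (m + (m + m)) + m)))  →  t(s(s(m + q + q + q)), m + m + m + q + q + t(m + q + q, m + m + m + m))
Sort arguments:  s(m + q + q + s(t(m, q)) + t(q, m) + t(q, q)) + t(s(s(m + q + q + q)), m + m + m + q + q + t(m + q + q, m + m + m + m))
Reassemble:  s(s(m + q + q + s(t(m, q)) + t(q, m) + t(q, q)) + t(s(s(m + q + q + q)), m + m + m + q + q + t(m + q + q, m + m + m + m)))

Answer: s(s(m + q + q + s(t(m, q)) + t(q, m) + t(q, q)) + t(s(s(m + q + q + q)), m + m + m + q + q + t(m + q + q, m + m + m + m)))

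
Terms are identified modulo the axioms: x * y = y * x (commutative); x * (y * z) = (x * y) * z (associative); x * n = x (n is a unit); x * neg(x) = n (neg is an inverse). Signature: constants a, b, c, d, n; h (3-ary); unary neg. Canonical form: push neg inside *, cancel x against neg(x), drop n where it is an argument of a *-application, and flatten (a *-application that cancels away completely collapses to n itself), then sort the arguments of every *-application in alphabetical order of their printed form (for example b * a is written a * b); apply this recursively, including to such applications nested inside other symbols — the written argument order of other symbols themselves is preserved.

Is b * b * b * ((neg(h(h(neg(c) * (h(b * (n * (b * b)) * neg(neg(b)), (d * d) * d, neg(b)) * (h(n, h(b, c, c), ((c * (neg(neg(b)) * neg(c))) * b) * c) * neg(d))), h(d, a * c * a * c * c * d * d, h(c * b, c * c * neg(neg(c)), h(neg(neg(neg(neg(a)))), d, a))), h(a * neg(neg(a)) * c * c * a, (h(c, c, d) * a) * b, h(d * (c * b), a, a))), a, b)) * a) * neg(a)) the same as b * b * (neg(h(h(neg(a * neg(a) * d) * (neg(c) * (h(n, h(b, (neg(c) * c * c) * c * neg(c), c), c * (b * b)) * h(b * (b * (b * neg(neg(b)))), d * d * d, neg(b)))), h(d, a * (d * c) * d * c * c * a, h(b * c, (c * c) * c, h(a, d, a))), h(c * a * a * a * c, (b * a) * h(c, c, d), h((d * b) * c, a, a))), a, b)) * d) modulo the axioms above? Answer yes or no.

Left:  b * b * b * ((neg(h(h(neg(c) * (h(b * (n * (b * b)) * neg(neg(b)), (d * d) * d, neg(b)) * (h(n, h(b, c, c), ((c * (neg(neg(b)) * neg(c))) * b) * c) * neg(d))), h(d, a * c * a * c * c * d * d, h(c * b, c * c * neg(neg(c)), h(neg(neg(neg(neg(a)))), d, a))), h(a * neg(neg(a)) * c * c * a, (h(c, c, d) * a) * b, h(d * (c * b), a, a))), a, b)) * a) * neg(a))
  Push neg inside:  distribute neg over * and collapse double neg
  Cancel:  a cancels
  Combine occurrences:  b * b * b * neg(h(h(h(b * b * b * b, d * d * d, neg(b)) * h(n, h(b, c, c), b * b * c) * neg(c) * neg(d), h(d, a * a * c * c * c * d * d, h(b * c, c * c * c, h(a, d, a))), h(a * a * a * c * c, a * b * h(c, c, d), h(b * c * d, a, a))), a, b))
Right:  b * b * (neg(h(h(neg(a * neg(a) * d) * (neg(c) * (h(n, h(b, (neg(c) * c * c) * c * neg(c), c), c * (b * b)) * h(b * (b * (b * neg(neg(b)))), d * d * d, neg(b)))), h(d, a * (d * c) * d * c * c * a, h(b * c, (c * c) * c, h(a, d, a))), h(c * a * a * a * c, (b * a) * h(c, c, d), h((d * b) * c, a, a))), a, b)) * d)
  Push neg inside:  distribute neg over * and collapse double neg
  Combine occurrences:  b * b * neg(h(h(h(b * b * b * b, d * d * d, neg(b)) * h(n, h(b, c, c), b * b * c) * neg(c) * neg(d), h(d, a * a * c * c * c * d * d, h(b * c, c * c * c, h(a, d, a))), h(a * a * a * c * c, a * b * h(c, c, d), h(b * c * d, a, a))), a, b)) * d
  Sort arguments:  b * b * d * neg(h(h(h(b * b * b * b, d * d * d, neg(b)) * h(n, h(b, c, c), b * b * c) * neg(c) * neg(d), h(d, a * a * c * c * c * d * d, h(b * c, c * c * c, h(a, d, a))), h(a * a * a * c * c, a * b * h(c, c, d), h(b * c * d, a, a))), a, b))

Answer: no — b * b * b * neg(h(h(h(b * b * b * b, d * d * d, neg(b)) * h(n, h(b, c, c), b * b * c) * neg(c) * neg(d), h(d, a * a * c * c * c * d * d, h(b * c, c * c * c, h(a, d, a))), h(a * a * a * c * c, a * b * h(c, c, d), h(b * c * d, a, a))), a, b)) vs b * b * d * neg(h(h(h(b * b * b * b, d * d * d, neg(b)) * h(n, h(b, c, c), b * b * c) * neg(c) * neg(d), h(d, a * a * c * c * c * d * d, h(b * c, c * c * c, h(a, d, a))), h(a * a * a * c * c, a * b * h(c, c, d), h(b * c * d, a, a))), a, b))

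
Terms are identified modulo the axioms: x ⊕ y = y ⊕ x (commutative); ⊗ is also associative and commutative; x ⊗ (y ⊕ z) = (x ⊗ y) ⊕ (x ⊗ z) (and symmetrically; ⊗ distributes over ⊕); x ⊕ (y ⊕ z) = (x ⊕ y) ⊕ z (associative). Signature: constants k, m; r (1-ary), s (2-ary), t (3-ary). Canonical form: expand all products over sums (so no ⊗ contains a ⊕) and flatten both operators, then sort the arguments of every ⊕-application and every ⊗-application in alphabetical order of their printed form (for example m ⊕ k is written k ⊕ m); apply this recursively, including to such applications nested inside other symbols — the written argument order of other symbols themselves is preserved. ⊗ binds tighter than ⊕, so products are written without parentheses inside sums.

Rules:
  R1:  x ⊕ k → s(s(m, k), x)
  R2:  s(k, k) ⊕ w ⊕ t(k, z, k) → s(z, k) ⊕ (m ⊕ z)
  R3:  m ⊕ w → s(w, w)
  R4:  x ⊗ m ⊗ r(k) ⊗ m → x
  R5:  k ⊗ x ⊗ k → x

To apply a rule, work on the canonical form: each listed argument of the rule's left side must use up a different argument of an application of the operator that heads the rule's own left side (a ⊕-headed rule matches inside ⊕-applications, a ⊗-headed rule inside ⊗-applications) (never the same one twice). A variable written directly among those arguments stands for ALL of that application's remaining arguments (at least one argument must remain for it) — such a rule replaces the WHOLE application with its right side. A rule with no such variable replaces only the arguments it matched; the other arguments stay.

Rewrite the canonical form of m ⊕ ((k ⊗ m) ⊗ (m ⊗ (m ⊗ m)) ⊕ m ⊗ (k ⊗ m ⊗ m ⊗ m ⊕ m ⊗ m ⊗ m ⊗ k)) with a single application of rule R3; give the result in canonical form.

Answer: s(k ⊗ m ⊗ m ⊗ m ⊗ m ⊕ k ⊗ m ⊗ m ⊗ m ⊗ m ⊕ k ⊗ m ⊗ m ⊗ m ⊗ m, k ⊗ m ⊗ m ⊗ m ⊗ m ⊕ k ⊗ m ⊗ m ⊗ m ⊗ m ⊕ k ⊗ m ⊗ m ⊗ m ⊗ m)

Derivation:
Canonical form:  k ⊗ m ⊗ m ⊗ m ⊗ m ⊕ k ⊗ m ⊗ m ⊗ m ⊗ m ⊕ k ⊗ m ⊗ m ⊗ m ⊗ m ⊕ m
Match R3:  consume m;  w := k ⊗ m ⊗ m ⊗ m ⊗ m ⊕ k ⊗ m ⊗ m ⊗ m ⊗ m ⊕ k ⊗ m ⊗ m ⊗ m ⊗ m
The variable takes the whole remainder — replace the entire application.
New term:  s(k ⊗ m ⊗ m ⊗ m ⊗ m ⊕ k ⊗ m ⊗ m ⊗ m ⊗ m ⊕ k ⊗ m ⊗ m ⊗ m ⊗ m, k ⊗ m ⊗ m ⊗ m ⊗ m ⊕ k ⊗ m ⊗ m ⊗ m ⊗ m ⊕ k ⊗ m ⊗ m ⊗ m ⊗ m)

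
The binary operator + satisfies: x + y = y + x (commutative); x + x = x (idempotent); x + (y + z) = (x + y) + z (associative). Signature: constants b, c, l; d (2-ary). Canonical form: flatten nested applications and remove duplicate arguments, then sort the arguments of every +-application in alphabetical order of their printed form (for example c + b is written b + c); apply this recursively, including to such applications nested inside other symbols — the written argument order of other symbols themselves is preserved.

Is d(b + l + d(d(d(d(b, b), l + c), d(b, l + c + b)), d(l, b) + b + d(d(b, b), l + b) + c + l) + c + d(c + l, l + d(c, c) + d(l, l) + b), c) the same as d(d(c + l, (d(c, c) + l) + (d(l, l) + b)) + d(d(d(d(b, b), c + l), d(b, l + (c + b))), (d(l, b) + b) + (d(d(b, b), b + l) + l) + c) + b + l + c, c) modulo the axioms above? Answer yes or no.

Left:  d(b + l + d(d(d(d(b, b), l + c), d(b, l + c + b)), d(l, b) + b + d(d(b, b), l + b) + c + l) + c + d(c + l, l + d(c, c) + d(l, l) + b), c)
  Descend into:  b + l + d(d(d(d(b, b), l + c), d(b, l + c + b)), d(l, b) + b + d(d(b, b), l + b) + c + l) + c + d(c + l, l + d(c, c) + d(l, l) + b)
  Simplify inside:  d(d(d(d(b, b), l + c), d(b, l + c + b)), d(l, b) + b + d(d(b, b), l + b) + c + l)  →  d(d(d(d(b, b), c + l), d(b, b + c + l)), b + c + d(d(b, b), b + l) + d(l, b) + l)
  Simplify inside:  d(c + l, l + d(c, c) + d(l, l) + b)  →  d(c + l, b + d(c, c) + d(l, l) + l)
  Order the arguments:  b + c + d(c + l, b + d(c, c) + d(l, l) + l) + d(d(d(d(b, b), c + l), d(b, b + c + l)), b + c + d(d(b, b), b + l) + d(l, b) + l) + l
  Put back:  d(b + c + d(c + l, b + d(c, c) + d(l, l) + l) + d(d(d(d(b, b), c + l), d(b, b + c + l)), b + c + d(d(b, b), b + l) + d(l, b) + l) + l, c)
Right:  d(d(c + l, (d(c, c) + l) + (d(l, l) + b)) + d(d(d(d(b, b), c + l), d(b, l + (c + b))), (d(l, b) + b) + (d(d(b, b), b + l) + l) + c) + b + l + c, c)
  Descend into:  d(c + l, (d(c, c) + l) + (d(l, l) + b)) + d(d(d(d(b, b), c + l), d(b, l + (c + b))), (d(l, b) + b) + (d(d(b, b), b + l) + l) + c) + b + l + c
  Canonicalize subterm:  d(c + l, (d(c, c) + l) + (d(l, l) + b))  →  d(c + l, b + d(c, c) + d(l, l) + l)
  Canonicalize subterm:  d(d(d(d(b, b), c + l), d(b, l + (c + b))), (d(l, b) + b) + (d(d(b, b), b + l) + l) + c)  →  d(d(d(d(b, b), c + l), d(b, b + c + l)), b + c + d(d(b, b), b + l) + d(l, b) + l)
  Sort arguments:  b + c + d(c + l, b + d(c, c) + d(l, l) + l) + d(d(d(d(b, b), c + l), d(b, b + c + l)), b + c + d(d(b, b), b + l) + d(l, b) + l) + l
  Reassemble:  d(b + c + d(c + l, b + d(c, c) + d(l, l) + l) + d(d(d(d(b, b), c + l), d(b, b + c + l)), b + c + d(d(b, b), b + l) + d(l, b) + l) + l, c)

Answer: yes — both canonical forms are d(b + c + d(c + l, b + d(c, c) + d(l, l) + l) + d(d(d(d(b, b), c + l), d(b, b + c + l)), b + c + d(d(b, b), b + l) + d(l, b) + l) + l, c)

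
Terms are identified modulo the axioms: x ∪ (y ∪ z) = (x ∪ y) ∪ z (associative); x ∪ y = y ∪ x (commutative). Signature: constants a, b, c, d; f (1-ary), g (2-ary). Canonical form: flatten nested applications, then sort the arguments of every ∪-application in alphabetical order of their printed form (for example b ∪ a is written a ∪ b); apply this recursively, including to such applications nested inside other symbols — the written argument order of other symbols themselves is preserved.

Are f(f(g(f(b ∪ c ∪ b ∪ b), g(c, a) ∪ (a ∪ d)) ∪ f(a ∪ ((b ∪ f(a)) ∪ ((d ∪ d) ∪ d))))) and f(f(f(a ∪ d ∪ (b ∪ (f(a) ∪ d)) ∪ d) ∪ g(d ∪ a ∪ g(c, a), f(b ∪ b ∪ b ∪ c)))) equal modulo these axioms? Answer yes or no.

Answer: no — f(f(f(a ∪ b ∪ d ∪ d ∪ d ∪ f(a)) ∪ g(f(b ∪ b ∪ b ∪ c), a ∪ d ∪ g(c, a)))) vs f(f(f(a ∪ b ∪ d ∪ d ∪ d ∪ f(a)) ∪ g(a ∪ d ∪ g(c, a), f(b ∪ b ∪ b ∪ c))))

Derivation:
Left:  f(f(g(f(b ∪ c ∪ b ∪ b), g(c, a) ∪ (a ∪ d)) ∪ f(a ∪ ((b ∪ f(a)) ∪ ((d ∪ d) ∪ d)))))
  Focus inside:  g(f(b ∪ c ∪ b ∪ b), g(c, a) ∪ (a ∪ d)) ∪ f(a ∪ ((b ∪ f(a)) ∪ ((d ∪ d) ∪ d)))
  Inside:  g(f(b ∪ c ∪ b ∪ b), g(c, a) ∪ (a ∪ d))  →  g(f(b ∪ b ∪ b ∪ c), a ∪ d ∪ g(c, a))
  Canonicalize subterm:  f(a ∪ ((b ∪ f(a)) ∪ ((d ∪ d) ∪ d)))  →  f(a ∪ b ∪ d ∪ d ∪ d ∪ f(a))
  Sort:  f(a ∪ b ∪ d ∪ d ∪ d ∪ f(a)) ∪ g(f(b ∪ b ∪ b ∪ c), a ∪ d ∪ g(c, a))
  Reassemble:  f(f(f(a ∪ b ∪ d ∪ d ∪ d ∪ f(a)) ∪ g(f(b ∪ b ∪ b ∪ c), a ∪ d ∪ g(c, a))))
Right:  f(f(f(a ∪ d ∪ (b ∪ (f(a) ∪ d)) ∪ d) ∪ g(d ∪ a ∪ g(c, a), f(b ∪ b ∪ b ∪ c))))
  Descend into:  f(a ∪ d ∪ (b ∪ (f(a) ∪ d)) ∪ d) ∪ g(d ∪ a ∪ g(c, a), f(b ∪ b ∪ b ∪ c))
  Inside:  f(a ∪ d ∪ (b ∪ (f(a) ∪ d)) ∪ d)  →  f(a ∪ b ∪ d ∪ d ∪ d ∪ f(a))
  Inside:  g(d ∪ a ∪ g(c, a), f(b ∪ b ∪ b ∪ c))  →  g(a ∪ d ∪ g(c, a), f(b ∪ b ∪ b ∪ c))
  Sort arguments:  f(a ∪ b ∪ d ∪ d ∪ d ∪ f(a)) ∪ g(a ∪ d ∪ g(c, a), f(b ∪ b ∪ b ∪ c))
  Rebuild:  f(f(f(a ∪ b ∪ d ∪ d ∪ d ∪ f(a)) ∪ g(a ∪ d ∪ g(c, a), f(b ∪ b ∪ b ∪ c))))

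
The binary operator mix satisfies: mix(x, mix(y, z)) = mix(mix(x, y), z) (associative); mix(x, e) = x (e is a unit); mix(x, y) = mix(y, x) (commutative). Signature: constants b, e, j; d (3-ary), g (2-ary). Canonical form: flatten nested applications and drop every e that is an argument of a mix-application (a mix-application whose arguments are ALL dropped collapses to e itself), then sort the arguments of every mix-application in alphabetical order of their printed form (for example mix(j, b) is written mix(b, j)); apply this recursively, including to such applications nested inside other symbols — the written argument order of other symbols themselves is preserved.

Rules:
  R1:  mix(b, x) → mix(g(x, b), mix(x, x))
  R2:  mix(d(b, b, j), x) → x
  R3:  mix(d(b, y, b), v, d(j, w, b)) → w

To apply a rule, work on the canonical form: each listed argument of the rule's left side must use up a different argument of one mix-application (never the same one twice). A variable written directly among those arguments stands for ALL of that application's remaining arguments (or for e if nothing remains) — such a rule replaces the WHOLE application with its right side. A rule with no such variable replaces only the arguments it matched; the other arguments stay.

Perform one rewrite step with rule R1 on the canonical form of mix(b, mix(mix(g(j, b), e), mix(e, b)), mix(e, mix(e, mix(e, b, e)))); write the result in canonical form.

Canonical form:  mix(b, b, b, g(j, b))
Apply R1:  consuming b;  x := mix(b, b, g(j, b))
The extension variable absorbs all remaining arguments, so the whole application is rewritten.
Result:  mix(b, b, b, b, g(j, b), g(j, b), g(mix(b, b, g(j, b)), b))

Answer: mix(b, b, b, b, g(j, b), g(j, b), g(mix(b, b, g(j, b)), b))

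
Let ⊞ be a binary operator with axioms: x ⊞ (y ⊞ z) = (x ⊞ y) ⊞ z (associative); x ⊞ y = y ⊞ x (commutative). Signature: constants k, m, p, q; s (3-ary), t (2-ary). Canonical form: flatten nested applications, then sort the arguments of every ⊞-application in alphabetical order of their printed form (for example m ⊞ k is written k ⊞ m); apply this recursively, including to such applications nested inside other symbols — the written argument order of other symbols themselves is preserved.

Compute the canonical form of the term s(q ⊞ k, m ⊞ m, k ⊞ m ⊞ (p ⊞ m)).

Answer: s(k ⊞ q, m ⊞ m, k ⊞ m ⊞ m ⊞ p)

Derivation:
Work inside:  k ⊞ m ⊞ (p ⊞ m)
Un-nest:  k ⊞ m ⊞ p ⊞ m
Sort:  k ⊞ m ⊞ m ⊞ p
Reassemble:  s(k ⊞ q, m ⊞ m, k ⊞ m ⊞ m ⊞ p)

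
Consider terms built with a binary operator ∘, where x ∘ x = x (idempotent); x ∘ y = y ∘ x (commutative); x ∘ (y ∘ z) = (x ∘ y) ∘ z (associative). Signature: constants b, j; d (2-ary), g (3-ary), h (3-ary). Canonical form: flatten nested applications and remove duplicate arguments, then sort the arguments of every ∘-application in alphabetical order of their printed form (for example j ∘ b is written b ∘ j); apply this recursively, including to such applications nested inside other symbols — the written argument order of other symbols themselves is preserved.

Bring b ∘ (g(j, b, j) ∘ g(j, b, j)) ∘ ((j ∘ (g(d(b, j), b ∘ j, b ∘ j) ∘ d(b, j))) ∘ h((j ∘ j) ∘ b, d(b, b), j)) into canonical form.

Merge nested applications:  b ∘ g(j, b, j) ∘ g(j, b, j) ∘ j ∘ g(d(b, j), b ∘ j, b ∘ j) ∘ d(b, j) ∘ h((j ∘ j) ∘ b, d(b, b), j)
Canonicalize subterm:  h((j ∘ j) ∘ b, d(b, b), j)  →  h(b ∘ j, d(b, b), j)
Deduplicate:  drop duplicate g(j, b, j)
Sort arguments:  b ∘ d(b, j) ∘ g(d(b, j), b ∘ j, b ∘ j) ∘ g(j, b, j) ∘ h(b ∘ j, d(b, b), j) ∘ j

Answer: b ∘ d(b, j) ∘ g(d(b, j), b ∘ j, b ∘ j) ∘ g(j, b, j) ∘ h(b ∘ j, d(b, b), j) ∘ j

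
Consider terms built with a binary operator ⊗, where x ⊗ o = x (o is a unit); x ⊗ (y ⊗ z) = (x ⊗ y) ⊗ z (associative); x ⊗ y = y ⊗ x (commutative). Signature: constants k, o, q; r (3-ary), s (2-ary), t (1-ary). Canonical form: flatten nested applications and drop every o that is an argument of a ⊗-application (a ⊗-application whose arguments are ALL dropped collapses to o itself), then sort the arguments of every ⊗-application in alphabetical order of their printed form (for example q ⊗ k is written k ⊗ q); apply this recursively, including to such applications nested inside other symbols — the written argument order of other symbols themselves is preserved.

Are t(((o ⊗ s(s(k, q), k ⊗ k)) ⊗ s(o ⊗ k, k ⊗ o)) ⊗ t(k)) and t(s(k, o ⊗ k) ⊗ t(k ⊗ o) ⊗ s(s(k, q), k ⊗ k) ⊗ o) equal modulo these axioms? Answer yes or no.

Left:  t(((o ⊗ s(s(k, q), k ⊗ k)) ⊗ s(o ⊗ k, k ⊗ o)) ⊗ t(k))
  Work inside:  ((o ⊗ s(s(k, q), k ⊗ k)) ⊗ s(o ⊗ k, k ⊗ o)) ⊗ t(k)
  Un-nest:  o ⊗ s(s(k, q), k ⊗ k) ⊗ s(o ⊗ k, k ⊗ o) ⊗ t(k)
  Canonicalize subterm:  s(o ⊗ k, k ⊗ o)  →  s(k, k)
  Units out:  drop o
  Sort:  s(k, k) ⊗ s(s(k, q), k ⊗ k) ⊗ t(k)
  Put back:  t(s(k, k) ⊗ s(s(k, q), k ⊗ k) ⊗ t(k))
Right:  t(s(k, o ⊗ k) ⊗ t(k ⊗ o) ⊗ s(s(k, q), k ⊗ k) ⊗ o)
  Descend into:  s(k, o ⊗ k) ⊗ t(k ⊗ o) ⊗ s(s(k, q), k ⊗ k) ⊗ o
  Simplify inside:  s(k, o ⊗ k)  →  s(k, k)
  Simplify inside:  t(k ⊗ o)  →  t(k)
  Unit:  drop o
  Sort:  s(k, k) ⊗ s(s(k, q), k ⊗ k) ⊗ t(k)
  Put back:  t(s(k, k) ⊗ s(s(k, q), k ⊗ k) ⊗ t(k))

Answer: yes — both canonical forms are t(s(k, k) ⊗ s(s(k, q), k ⊗ k) ⊗ t(k))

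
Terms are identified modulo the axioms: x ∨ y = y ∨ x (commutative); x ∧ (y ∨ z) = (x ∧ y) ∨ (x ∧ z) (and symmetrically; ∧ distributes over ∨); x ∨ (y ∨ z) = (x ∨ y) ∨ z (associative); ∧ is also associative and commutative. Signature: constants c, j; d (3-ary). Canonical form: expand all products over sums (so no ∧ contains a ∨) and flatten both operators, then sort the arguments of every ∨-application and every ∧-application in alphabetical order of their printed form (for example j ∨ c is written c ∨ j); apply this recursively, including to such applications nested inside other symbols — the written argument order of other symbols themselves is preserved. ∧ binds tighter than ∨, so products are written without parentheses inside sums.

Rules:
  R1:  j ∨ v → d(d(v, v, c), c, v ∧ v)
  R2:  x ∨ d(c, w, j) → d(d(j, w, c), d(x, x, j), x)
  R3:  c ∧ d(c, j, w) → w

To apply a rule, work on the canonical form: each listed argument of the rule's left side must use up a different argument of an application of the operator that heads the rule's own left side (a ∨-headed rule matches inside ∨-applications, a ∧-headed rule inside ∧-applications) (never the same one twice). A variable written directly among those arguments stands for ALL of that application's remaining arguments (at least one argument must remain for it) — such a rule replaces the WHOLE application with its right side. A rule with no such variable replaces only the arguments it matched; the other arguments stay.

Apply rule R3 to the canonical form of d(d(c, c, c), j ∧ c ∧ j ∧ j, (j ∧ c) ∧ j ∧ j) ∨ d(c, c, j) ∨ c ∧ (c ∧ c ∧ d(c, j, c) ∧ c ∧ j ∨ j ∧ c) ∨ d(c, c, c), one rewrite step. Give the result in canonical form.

Answer: c ∧ c ∧ c ∧ c ∧ j ∨ c ∧ c ∧ j ∨ d(c, c, c) ∨ d(c, c, j) ∨ d(d(c, c, c), c ∧ j ∧ j ∧ j, c ∧ j ∧ j ∧ j)

Derivation:
Canonical form:  c ∧ c ∧ c ∧ c ∧ d(c, j, c) ∧ j ∨ c ∧ c ∧ j ∨ d(c, c, c) ∨ d(c, c, j) ∨ d(d(c, c, c), c ∧ j ∧ j ∧ j, c ∧ j ∧ j ∧ j)
Match R3:  consume c, d(c, j, c);  w := c
Result:  c ∧ c ∧ c ∧ c ∧ j ∨ c ∧ c ∧ j ∨ d(c, c, c) ∨ d(c, c, j) ∨ d(d(c, c, c), c ∧ j ∧ j ∧ j, c ∧ j ∧ j ∧ j)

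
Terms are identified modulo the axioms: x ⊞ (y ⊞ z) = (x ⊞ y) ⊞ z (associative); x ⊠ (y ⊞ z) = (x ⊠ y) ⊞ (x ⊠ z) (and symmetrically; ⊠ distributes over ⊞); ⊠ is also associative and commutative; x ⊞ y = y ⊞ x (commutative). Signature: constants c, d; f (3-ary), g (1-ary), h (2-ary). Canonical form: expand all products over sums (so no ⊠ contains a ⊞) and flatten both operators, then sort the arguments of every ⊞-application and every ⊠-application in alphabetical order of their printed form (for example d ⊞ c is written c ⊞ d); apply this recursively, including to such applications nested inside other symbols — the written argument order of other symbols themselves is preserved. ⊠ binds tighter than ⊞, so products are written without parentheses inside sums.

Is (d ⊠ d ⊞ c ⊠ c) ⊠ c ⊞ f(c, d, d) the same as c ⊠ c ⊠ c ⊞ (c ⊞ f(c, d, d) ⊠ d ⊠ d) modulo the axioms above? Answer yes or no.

Answer: no — c ⊠ c ⊠ c ⊞ c ⊠ d ⊠ d ⊞ f(c, d, d) vs c ⊞ c ⊠ c ⊠ c ⊞ d ⊠ d ⊠ f(c, d, d)

Derivation:
Left:  (d ⊠ d ⊞ c ⊠ c) ⊠ c ⊞ f(c, d, d)
  Expand:  c ⊠ d ⊠ d ⊞ c ⊠ c ⊠ c ⊞ f(c, d, d)
  Sort arguments:  c ⊠ c ⊠ c ⊞ c ⊠ d ⊠ d ⊞ f(c, d, d)
Right:  c ⊠ c ⊠ c ⊞ (c ⊞ f(c, d, d) ⊠ d ⊠ d)
  Flatten:  c ⊠ c ⊠ c ⊞ c ⊞ d ⊠ d ⊠ f(c, d, d)
  Sort:  c ⊞ c ⊠ c ⊠ c ⊞ d ⊠ d ⊠ f(c, d, d)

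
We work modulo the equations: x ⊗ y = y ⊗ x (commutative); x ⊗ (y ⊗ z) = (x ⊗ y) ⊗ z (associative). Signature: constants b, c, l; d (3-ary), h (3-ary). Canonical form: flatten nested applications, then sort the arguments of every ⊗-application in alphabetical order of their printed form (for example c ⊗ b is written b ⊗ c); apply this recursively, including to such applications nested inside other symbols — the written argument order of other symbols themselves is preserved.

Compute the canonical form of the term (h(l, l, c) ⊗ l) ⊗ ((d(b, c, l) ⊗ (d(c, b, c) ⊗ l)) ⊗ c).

Answer: c ⊗ d(b, c, l) ⊗ d(c, b, c) ⊗ h(l, l, c) ⊗ l ⊗ l

Derivation:
Un-nest:  h(l, l, c) ⊗ l ⊗ d(b, c, l) ⊗ d(c, b, c) ⊗ l ⊗ c
Sort arguments:  c ⊗ d(b, c, l) ⊗ d(c, b, c) ⊗ h(l, l, c) ⊗ l ⊗ l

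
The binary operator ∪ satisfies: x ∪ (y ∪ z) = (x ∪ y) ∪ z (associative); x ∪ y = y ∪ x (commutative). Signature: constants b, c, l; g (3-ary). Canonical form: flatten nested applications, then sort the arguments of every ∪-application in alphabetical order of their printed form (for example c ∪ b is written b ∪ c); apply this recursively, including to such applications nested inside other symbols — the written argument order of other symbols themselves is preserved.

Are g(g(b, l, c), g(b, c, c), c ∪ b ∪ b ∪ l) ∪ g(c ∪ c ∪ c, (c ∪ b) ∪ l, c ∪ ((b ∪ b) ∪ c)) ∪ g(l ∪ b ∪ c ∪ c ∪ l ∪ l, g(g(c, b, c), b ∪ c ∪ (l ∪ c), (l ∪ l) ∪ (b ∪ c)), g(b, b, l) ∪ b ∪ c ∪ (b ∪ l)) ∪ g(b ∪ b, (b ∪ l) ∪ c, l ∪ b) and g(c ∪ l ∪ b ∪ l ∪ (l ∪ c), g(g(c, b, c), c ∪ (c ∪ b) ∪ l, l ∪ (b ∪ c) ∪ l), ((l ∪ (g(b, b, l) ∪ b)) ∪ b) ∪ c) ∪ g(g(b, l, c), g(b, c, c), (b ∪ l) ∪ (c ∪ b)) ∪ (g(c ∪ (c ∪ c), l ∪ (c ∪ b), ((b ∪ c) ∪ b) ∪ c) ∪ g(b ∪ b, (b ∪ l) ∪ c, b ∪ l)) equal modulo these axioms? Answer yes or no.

Left:  g(g(b, l, c), g(b, c, c), c ∪ b ∪ b ∪ l) ∪ g(c ∪ c ∪ c, (c ∪ b) ∪ l, c ∪ ((b ∪ b) ∪ c)) ∪ g(l ∪ b ∪ c ∪ c ∪ l ∪ l, g(g(c, b, c), b ∪ c ∪ (l ∪ c), (l ∪ l) ∪ (b ∪ c)), g(b, b, l) ∪ b ∪ c ∪ (b ∪ l)) ∪ g(b ∪ b, (b ∪ l) ∪ c, l ∪ b)
  Inside:  g(g(b, l, c), g(b, c, c), c ∪ b ∪ b ∪ l)  →  g(g(b, l, c), g(b, c, c), b ∪ b ∪ c ∪ l)
  Canonicalize subterm:  g(c ∪ c ∪ c, (c ∪ b) ∪ l, c ∪ ((b ∪ b) ∪ c))  →  g(c ∪ c ∪ c, b ∪ c ∪ l, b ∪ b ∪ c ∪ c)
  Simplify inside:  g(l ∪ b ∪ c ∪ c ∪ l ∪ l, g(g(c, b, c), b ∪ c ∪ (l ∪ c), (l ∪ l) ∪ (b ∪ c)), g(b, b, l) ∪ b ∪ c ∪ (b ∪ l))  →  g(b ∪ c ∪ c ∪ l ∪ l ∪ l, g(g(c, b, c), b ∪ c ∪ c ∪ l, b ∪ c ∪ l ∪ l), b ∪ b ∪ c ∪ g(b, b, l) ∪ l)
  Sort arguments:  g(b ∪ b, b ∪ c ∪ l, b ∪ l) ∪ g(b ∪ c ∪ c ∪ l ∪ l ∪ l, g(g(c, b, c), b ∪ c ∪ c ∪ l, b ∪ c ∪ l ∪ l), b ∪ b ∪ c ∪ g(b, b, l) ∪ l) ∪ g(c ∪ c ∪ c, b ∪ c ∪ l, b ∪ b ∪ c ∪ c) ∪ g(g(b, l, c), g(b, c, c), b ∪ b ∪ c ∪ l)
Right:  g(c ∪ l ∪ b ∪ l ∪ (l ∪ c), g(g(c, b, c), c ∪ (c ∪ b) ∪ l, l ∪ (b ∪ c) ∪ l), ((l ∪ (g(b, b, l) ∪ b)) ∪ b) ∪ c) ∪ g(g(b, l, c), g(b, c, c), (b ∪ l) ∪ (c ∪ b)) ∪ (g(c ∪ (c ∪ c), l ∪ (c ∪ b), ((b ∪ c) ∪ b) ∪ c) ∪ g(b ∪ b, (b ∪ l) ∪ c, b ∪ l))
  Merge nested applications:  g(c ∪ l ∪ b ∪ l ∪ (l ∪ c), g(g(c, b, c), c ∪ (c ∪ b) ∪ l, l ∪ (b ∪ c) ∪ l), ((l ∪ (g(b, b, l) ∪ b)) ∪ b) ∪ c) ∪ g(g(b, l, c), g(b, c, c), (b ∪ l) ∪ (c ∪ b)) ∪ g(c ∪ (c ∪ c), l ∪ (c ∪ b), ((b ∪ c) ∪ b) ∪ c) ∪ g(b ∪ b, (b ∪ l) ∪ c, b ∪ l)
  Canonicalize subterm:  g(c ∪ l ∪ b ∪ l ∪ (l ∪ c), g(g(c, b, c), c ∪ (c ∪ b) ∪ l, l ∪ (b ∪ c) ∪ l), ((l ∪ (g(b, b, l) ∪ b)) ∪ b) ∪ c)  →  g(b ∪ c ∪ c ∪ l ∪ l ∪ l, g(g(c, b, c), b ∪ c ∪ c ∪ l, b ∪ c ∪ l ∪ l), b ∪ b ∪ c ∪ g(b, b, l) ∪ l)
  Canonicalize subterm:  g(g(b, l, c), g(b, c, c), (b ∪ l) ∪ (c ∪ b))  →  g(g(b, l, c), g(b, c, c), b ∪ b ∪ c ∪ l)
  Inside:  g(c ∪ (c ∪ c), l ∪ (c ∪ b), ((b ∪ c) ∪ b) ∪ c)  →  g(c ∪ c ∪ c, b ∪ c ∪ l, b ∪ b ∪ c ∪ c)
  Sort:  g(b ∪ b, b ∪ c ∪ l, b ∪ l) ∪ g(b ∪ c ∪ c ∪ l ∪ l ∪ l, g(g(c, b, c), b ∪ c ∪ c ∪ l, b ∪ c ∪ l ∪ l), b ∪ b ∪ c ∪ g(b, b, l) ∪ l) ∪ g(c ∪ c ∪ c, b ∪ c ∪ l, b ∪ b ∪ c ∪ c) ∪ g(g(b, l, c), g(b, c, c), b ∪ b ∪ c ∪ l)

Answer: yes — both canonical forms are g(b ∪ b, b ∪ c ∪ l, b ∪ l) ∪ g(b ∪ c ∪ c ∪ l ∪ l ∪ l, g(g(c, b, c), b ∪ c ∪ c ∪ l, b ∪ c ∪ l ∪ l), b ∪ b ∪ c ∪ g(b, b, l) ∪ l) ∪ g(c ∪ c ∪ c, b ∪ c ∪ l, b ∪ b ∪ c ∪ c) ∪ g(g(b, l, c), g(b, c, c), b ∪ b ∪ c ∪ l)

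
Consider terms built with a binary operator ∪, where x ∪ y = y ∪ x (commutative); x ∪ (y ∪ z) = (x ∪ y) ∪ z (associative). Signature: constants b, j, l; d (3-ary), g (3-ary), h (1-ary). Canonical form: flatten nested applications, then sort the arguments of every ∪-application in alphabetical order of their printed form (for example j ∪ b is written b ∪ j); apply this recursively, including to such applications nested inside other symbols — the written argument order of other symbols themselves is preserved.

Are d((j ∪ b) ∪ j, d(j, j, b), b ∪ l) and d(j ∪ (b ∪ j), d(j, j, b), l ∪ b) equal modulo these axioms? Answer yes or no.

Answer: yes — both canonical forms are d(b ∪ j ∪ j, d(j, j, b), b ∪ l)

Derivation:
Left:  d((j ∪ b) ∪ j, d(j, j, b), b ∪ l)
  Work inside:  (j ∪ b) ∪ j
  Un-nest:  j ∪ b ∪ j
  Sort arguments:  b ∪ j ∪ j
  Reassemble:  d(b ∪ j ∪ j, d(j, j, b), b ∪ l)
Right:  d(j ∪ (b ∪ j), d(j, j, b), l ∪ b)
  Work inside:  j ∪ (b ∪ j)
  Merge nested applications:  j ∪ b ∪ j
  Sort:  b ∪ j ∪ j
  Put back:  d(b ∪ j ∪ j, d(j, j, b), b ∪ l)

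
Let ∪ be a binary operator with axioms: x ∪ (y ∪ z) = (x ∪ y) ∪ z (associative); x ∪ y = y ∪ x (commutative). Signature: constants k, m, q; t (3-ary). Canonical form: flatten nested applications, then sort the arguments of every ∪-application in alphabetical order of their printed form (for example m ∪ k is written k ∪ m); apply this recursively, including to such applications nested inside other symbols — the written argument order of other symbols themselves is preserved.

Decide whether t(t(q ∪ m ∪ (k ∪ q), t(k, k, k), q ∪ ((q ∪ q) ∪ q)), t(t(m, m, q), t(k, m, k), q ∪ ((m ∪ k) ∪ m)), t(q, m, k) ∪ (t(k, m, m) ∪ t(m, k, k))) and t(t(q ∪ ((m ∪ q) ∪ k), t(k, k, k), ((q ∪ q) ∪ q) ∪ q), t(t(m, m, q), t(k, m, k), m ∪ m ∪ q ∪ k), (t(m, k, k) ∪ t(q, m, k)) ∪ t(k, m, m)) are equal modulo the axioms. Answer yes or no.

Left:  t(t(q ∪ m ∪ (k ∪ q), t(k, k, k), q ∪ ((q ∪ q) ∪ q)), t(t(m, m, q), t(k, m, k), q ∪ ((m ∪ k) ∪ m)), t(q, m, k) ∪ (t(k, m, m) ∪ t(m, k, k)))
  Descend into:  t(q, m, k) ∪ (t(k, m, m) ∪ t(m, k, k))
  Un-nest:  t(q, m, k) ∪ t(k, m, m) ∪ t(m, k, k)
  Order the arguments:  t(k, m, m) ∪ t(m, k, k) ∪ t(q, m, k)
  Reassemble:  t(t(k ∪ m ∪ q ∪ q, t(k, k, k), q ∪ q ∪ q ∪ q), t(t(m, m, q), t(k, m, k), k ∪ m ∪ m ∪ q), t(k, m, m) ∪ t(m, k, k) ∪ t(q, m, k))
Right:  t(t(q ∪ ((m ∪ q) ∪ k), t(k, k, k), ((q ∪ q) ∪ q) ∪ q), t(t(m, m, q), t(k, m, k), m ∪ m ∪ q ∪ k), (t(m, k, k) ∪ t(q, m, k)) ∪ t(k, m, m))
  Work inside:  (t(m, k, k) ∪ t(q, m, k)) ∪ t(k, m, m)
  Flatten:  t(m, k, k) ∪ t(q, m, k) ∪ t(k, m, m)
  Order the arguments:  t(k, m, m) ∪ t(m, k, k) ∪ t(q, m, k)
  Put back:  t(t(k ∪ m ∪ q ∪ q, t(k, k, k), q ∪ q ∪ q ∪ q), t(t(m, m, q), t(k, m, k), k ∪ m ∪ m ∪ q), t(k, m, m) ∪ t(m, k, k) ∪ t(q, m, k))

Answer: yes — both canonical forms are t(t(k ∪ m ∪ q ∪ q, t(k, k, k), q ∪ q ∪ q ∪ q), t(t(m, m, q), t(k, m, k), k ∪ m ∪ m ∪ q), t(k, m, m) ∪ t(m, k, k) ∪ t(q, m, k))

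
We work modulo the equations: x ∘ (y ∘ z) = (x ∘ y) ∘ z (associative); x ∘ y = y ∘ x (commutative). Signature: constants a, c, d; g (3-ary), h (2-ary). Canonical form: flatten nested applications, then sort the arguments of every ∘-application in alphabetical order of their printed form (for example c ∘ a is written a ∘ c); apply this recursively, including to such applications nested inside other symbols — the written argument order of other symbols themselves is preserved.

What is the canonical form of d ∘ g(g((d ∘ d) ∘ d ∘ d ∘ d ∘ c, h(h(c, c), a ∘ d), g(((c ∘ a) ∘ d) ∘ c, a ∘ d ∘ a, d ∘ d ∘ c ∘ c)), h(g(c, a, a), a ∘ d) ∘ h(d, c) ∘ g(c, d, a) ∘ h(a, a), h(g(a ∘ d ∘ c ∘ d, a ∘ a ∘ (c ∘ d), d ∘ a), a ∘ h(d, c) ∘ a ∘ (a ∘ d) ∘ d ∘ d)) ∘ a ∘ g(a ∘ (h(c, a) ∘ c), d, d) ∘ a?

Answer: a ∘ a ∘ d ∘ g(a ∘ c ∘ h(c, a), d, d) ∘ g(g(c ∘ d ∘ d ∘ d ∘ d ∘ d, h(h(c, c), a ∘ d), g(a ∘ c ∘ c ∘ d, a ∘ a ∘ d, c ∘ c ∘ d ∘ d)), g(c, d, a) ∘ h(a, a) ∘ h(d, c) ∘ h(g(c, a, a), a ∘ d), h(g(a ∘ c ∘ d ∘ d, a ∘ a ∘ c ∘ d, a ∘ d), a ∘ a ∘ a ∘ d ∘ d ∘ d ∘ h(d, c)))

Derivation:
Canonicalize subterm:  g(g((d ∘ d) ∘ d ∘ d ∘ d ∘ c, h(h(c, c), a ∘ d), g(((c ∘ a) ∘ d) ∘ c, a ∘ d ∘ a, d ∘ d ∘ c ∘ c)), h(g(c, a, a), a ∘ d) ∘ h(d, c) ∘ g(c, d, a) ∘ h(a, a), h(g(a ∘ d ∘ c ∘ d, a ∘ a ∘ (c ∘ d), d ∘ a), a ∘ h(d, c) ∘ a ∘ (a ∘ d) ∘ d ∘ d))  →  g(g(c ∘ d ∘ d ∘ d ∘ d ∘ d, h(h(c, c), a ∘ d), g(a ∘ c ∘ c ∘ d, a ∘ a ∘ d, c ∘ c ∘ d ∘ d)), g(c, d, a) ∘ h(a, a) ∘ h(d, c) ∘ h(g(c, a, a), a ∘ d), h(g(a ∘ c ∘ d ∘ d, a ∘ a ∘ c ∘ d, a ∘ d), a ∘ a ∘ a ∘ d ∘ d ∘ d ∘ h(d, c)))
Canonicalize subterm:  g(a ∘ (h(c, a) ∘ c), d, d)  →  g(a ∘ c ∘ h(c, a), d, d)
Sort arguments:  a ∘ a ∘ d ∘ g(a ∘ c ∘ h(c, a), d, d) ∘ g(g(c ∘ d ∘ d ∘ d ∘ d ∘ d, h(h(c, c), a ∘ d), g(a ∘ c ∘ c ∘ d, a ∘ a ∘ d, c ∘ c ∘ d ∘ d)), g(c, d, a) ∘ h(a, a) ∘ h(d, c) ∘ h(g(c, a, a), a ∘ d), h(g(a ∘ c ∘ d ∘ d, a ∘ a ∘ c ∘ d, a ∘ d), a ∘ a ∘ a ∘ d ∘ d ∘ d ∘ h(d, c)))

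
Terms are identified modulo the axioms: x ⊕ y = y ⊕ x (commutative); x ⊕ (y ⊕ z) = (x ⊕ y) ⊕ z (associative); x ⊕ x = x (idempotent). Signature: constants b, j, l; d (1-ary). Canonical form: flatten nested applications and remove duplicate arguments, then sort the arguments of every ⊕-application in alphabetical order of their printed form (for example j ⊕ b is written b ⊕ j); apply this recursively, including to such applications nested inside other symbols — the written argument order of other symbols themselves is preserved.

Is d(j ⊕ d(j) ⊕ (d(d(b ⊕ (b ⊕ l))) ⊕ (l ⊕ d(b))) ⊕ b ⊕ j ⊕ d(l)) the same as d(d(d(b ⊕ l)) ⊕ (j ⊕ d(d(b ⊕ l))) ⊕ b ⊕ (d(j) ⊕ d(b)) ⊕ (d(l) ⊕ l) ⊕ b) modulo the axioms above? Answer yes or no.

Left:  d(j ⊕ d(j) ⊕ (d(d(b ⊕ (b ⊕ l))) ⊕ (l ⊕ d(b))) ⊕ b ⊕ j ⊕ d(l))
  Work inside:  j ⊕ d(j) ⊕ (d(d(b ⊕ (b ⊕ l))) ⊕ (l ⊕ d(b))) ⊕ b ⊕ j ⊕ d(l)
  Un-nest:  j ⊕ d(j) ⊕ d(d(b ⊕ (b ⊕ l))) ⊕ l ⊕ d(b) ⊕ b ⊕ j ⊕ d(l)
  Simplify inside:  d(d(b ⊕ (b ⊕ l)))  →  d(d(b ⊕ l))
  Drop duplicates:  drop duplicate j
  Sort:  b ⊕ d(b) ⊕ d(d(b ⊕ l)) ⊕ d(j) ⊕ d(l) ⊕ j ⊕ l
  Reassemble:  d(b ⊕ d(b) ⊕ d(d(b ⊕ l)) ⊕ d(j) ⊕ d(l) ⊕ j ⊕ l)
Right:  d(d(d(b ⊕ l)) ⊕ (j ⊕ d(d(b ⊕ l))) ⊕ b ⊕ (d(j) ⊕ d(b)) ⊕ (d(l) ⊕ l) ⊕ b)
  Work inside:  d(d(b ⊕ l)) ⊕ (j ⊕ d(d(b ⊕ l))) ⊕ b ⊕ (d(j) ⊕ d(b)) ⊕ (d(l) ⊕ l) ⊕ b
  Merge nested applications:  d(d(b ⊕ l)) ⊕ j ⊕ d(d(b ⊕ l)) ⊕ b ⊕ d(j) ⊕ d(b) ⊕ d(l) ⊕ l ⊕ b
  Drop duplicates:  drop duplicate d(d(b ⊕ l)), b
  Sort arguments:  b ⊕ d(b) ⊕ d(d(b ⊕ l)) ⊕ d(j) ⊕ d(l) ⊕ j ⊕ l
  Reassemble:  d(b ⊕ d(b) ⊕ d(d(b ⊕ l)) ⊕ d(j) ⊕ d(l) ⊕ j ⊕ l)

Answer: yes — both canonical forms are d(b ⊕ d(b) ⊕ d(d(b ⊕ l)) ⊕ d(j) ⊕ d(l) ⊕ j ⊕ l)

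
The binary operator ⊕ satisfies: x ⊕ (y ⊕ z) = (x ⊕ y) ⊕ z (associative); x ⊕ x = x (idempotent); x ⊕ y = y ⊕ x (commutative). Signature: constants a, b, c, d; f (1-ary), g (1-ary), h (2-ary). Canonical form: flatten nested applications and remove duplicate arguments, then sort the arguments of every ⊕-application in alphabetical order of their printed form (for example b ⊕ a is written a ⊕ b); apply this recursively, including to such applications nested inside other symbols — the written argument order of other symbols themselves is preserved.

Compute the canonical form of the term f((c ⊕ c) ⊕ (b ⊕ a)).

Answer: f(a ⊕ b ⊕ c)

Derivation:
Focus inside:  (c ⊕ c) ⊕ (b ⊕ a)
Flatten:  c ⊕ c ⊕ b ⊕ a
Deduplicate:  drop duplicate c
Sort:  a ⊕ b ⊕ c
Reassemble:  f(a ⊕ b ⊕ c)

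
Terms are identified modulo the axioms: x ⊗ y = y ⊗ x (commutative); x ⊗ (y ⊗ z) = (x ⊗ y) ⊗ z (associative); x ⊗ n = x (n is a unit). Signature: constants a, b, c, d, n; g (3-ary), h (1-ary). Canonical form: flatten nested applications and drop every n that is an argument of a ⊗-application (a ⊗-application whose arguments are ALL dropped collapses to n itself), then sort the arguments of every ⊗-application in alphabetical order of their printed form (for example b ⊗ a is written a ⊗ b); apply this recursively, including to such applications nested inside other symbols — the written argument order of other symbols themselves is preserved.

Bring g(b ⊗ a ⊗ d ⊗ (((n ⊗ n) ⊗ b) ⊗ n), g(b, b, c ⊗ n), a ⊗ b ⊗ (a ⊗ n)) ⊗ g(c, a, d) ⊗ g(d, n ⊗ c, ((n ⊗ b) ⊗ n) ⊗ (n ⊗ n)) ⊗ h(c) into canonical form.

Simplify inside:  g(b ⊗ a ⊗ d ⊗ (((n ⊗ n) ⊗ b) ⊗ n), g(b, b, c ⊗ n), a ⊗ b ⊗ (a ⊗ n))  →  g(a ⊗ b ⊗ b ⊗ d, g(b, b, c), a ⊗ a ⊗ b)
Canonicalize subterm:  g(d, n ⊗ c, ((n ⊗ b) ⊗ n) ⊗ (n ⊗ n))  →  g(d, c, b)
Order the arguments:  g(a ⊗ b ⊗ b ⊗ d, g(b, b, c), a ⊗ a ⊗ b) ⊗ g(c, a, d) ⊗ g(d, c, b) ⊗ h(c)

Answer: g(a ⊗ b ⊗ b ⊗ d, g(b, b, c), a ⊗ a ⊗ b) ⊗ g(c, a, d) ⊗ g(d, c, b) ⊗ h(c)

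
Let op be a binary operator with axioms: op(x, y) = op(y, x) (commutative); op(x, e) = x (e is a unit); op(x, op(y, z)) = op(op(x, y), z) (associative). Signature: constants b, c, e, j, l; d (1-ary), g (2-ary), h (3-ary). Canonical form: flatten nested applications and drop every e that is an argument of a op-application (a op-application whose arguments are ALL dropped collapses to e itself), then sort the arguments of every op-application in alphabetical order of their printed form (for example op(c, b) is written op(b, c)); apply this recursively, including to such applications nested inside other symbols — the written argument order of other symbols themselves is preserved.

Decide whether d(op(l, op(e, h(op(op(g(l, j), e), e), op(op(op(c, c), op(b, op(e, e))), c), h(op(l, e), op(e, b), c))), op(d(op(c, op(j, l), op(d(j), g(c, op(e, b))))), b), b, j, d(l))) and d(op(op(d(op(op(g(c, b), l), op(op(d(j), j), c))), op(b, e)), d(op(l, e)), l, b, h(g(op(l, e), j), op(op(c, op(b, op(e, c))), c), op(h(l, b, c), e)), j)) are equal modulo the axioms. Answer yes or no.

Answer: yes — both canonical forms are d(op(b, b, d(l), d(op(c, d(j), g(c, b), j, l)), h(g(l, j), op(b, c, c, c), h(l, b, c)), j, l))

Derivation:
Left:  d(op(l, op(e, h(op(op(g(l, j), e), e), op(op(op(c, c), op(b, op(e, e))), c), h(op(l, e), op(e, b), c))), op(d(op(c, op(j, l), op(d(j), g(c, op(e, b))))), b), b, j, d(l)))
  Descend into:  op(l, op(e, h(op(op(g(l, j), e), e), op(op(op(c, c), op(b, op(e, e))), c), h(op(l, e), op(e, b), c))), op(d(op(c, op(j, l), op(d(j), g(c, op(e, b))))), b), b, j, d(l))
  Flatten:  op(l, e, h(op(op(g(l, j), e), e), op(op(op(c, c), op(b, op(e, e))), c), h(op(l, e), op(e, b), c)), d(op(c, op(j, l), op(d(j), g(c, op(e, b))))), b, b, j, d(l))
  Canonicalize subterm:  h(op(op(g(l, j), e), e), op(op(op(c, c), op(b, op(e, e))), c), h(op(l, e), op(e, b), c))  →  h(g(l, j), op(b, c, c, c), h(l, b, c))
  Simplify inside:  d(op(c, op(j, l), op(d(j), g(c, op(e, b)))))  →  d(op(c, d(j), g(c, b), j, l))
  Unit:  drop e
  Sort arguments:  op(b, b, d(l), d(op(c, d(j), g(c, b), j, l)), h(g(l, j), op(b, c, c, c), h(l, b, c)), j, l)
  Rebuild:  d(op(b, b, d(l), d(op(c, d(j), g(c, b), j, l)), h(g(l, j), op(b, c, c, c), h(l, b, c)), j, l))
Right:  d(op(op(d(op(op(g(c, b), l), op(op(d(j), j), c))), op(b, e)), d(op(l, e)), l, b, h(g(op(l, e), j), op(op(c, op(b, op(e, c))), c), op(h(l, b, c), e)), j))
  Focus inside:  op(op(d(op(op(g(c, b), l), op(op(d(j), j), c))), op(b, e)), d(op(l, e)), l, b, h(g(op(l, e), j), op(op(c, op(b, op(e, c))), c), op(h(l, b, c), e)), j)
  Flatten:  op(d(op(op(g(c, b), l), op(op(d(j), j), c))), b, e, d(op(l, e)), l, b, h(g(op(l, e), j), op(op(c, op(b, op(e, c))), c), op(h(l, b, c), e)), j)
  Inside:  d(op(op(g(c, b), l), op(op(d(j), j), c)))  →  d(op(c, d(j), g(c, b), j, l))
  Simplify inside:  d(op(l, e))  →  d(l)
  Inside:  h(g(op(l, e), j), op(op(c, op(b, op(e, c))), c), op(h(l, b, c), e))  →  h(g(l, j), op(b, c, c, c), h(l, b, c))
  Unit:  drop e
  Order the arguments:  op(b, b, d(l), d(op(c, d(j), g(c, b), j, l)), h(g(l, j), op(b, c, c, c), h(l, b, c)), j, l)
  Rebuild:  d(op(b, b, d(l), d(op(c, d(j), g(c, b), j, l)), h(g(l, j), op(b, c, c, c), h(l, b, c)), j, l))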